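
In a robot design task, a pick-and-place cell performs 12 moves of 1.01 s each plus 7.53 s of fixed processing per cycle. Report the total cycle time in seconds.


T = 12*1.01 + 7.53 = 19.6500

19.6500 s


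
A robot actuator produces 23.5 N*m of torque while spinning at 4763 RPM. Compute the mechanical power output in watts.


omega = 4763 * 2*pi/60 = 498.780194 rad/s
P = tau * omega = 23.5 * 498.780194 = 11721.3346

11721.3346 W


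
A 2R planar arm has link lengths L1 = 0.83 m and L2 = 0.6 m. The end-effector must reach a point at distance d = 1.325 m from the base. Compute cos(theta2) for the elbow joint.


cos(th2) = (d^2 - L1^2 - L2^2)/(2*L1*L2) = (1.325^2 - 0.83^2 - 0.6^2)/(2*0.83*0.6) = 0.7096

0.7096


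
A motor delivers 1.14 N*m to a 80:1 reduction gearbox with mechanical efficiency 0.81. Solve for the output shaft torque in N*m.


tau_out = tau_in * N * eta = 1.14 * 80 * 0.81 = 73.8720

73.8720 N*m


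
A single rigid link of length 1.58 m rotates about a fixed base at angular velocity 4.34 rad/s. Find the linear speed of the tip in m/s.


v = L*omega = 1.58 * 4.34 = 6.8572

6.8572 m/s


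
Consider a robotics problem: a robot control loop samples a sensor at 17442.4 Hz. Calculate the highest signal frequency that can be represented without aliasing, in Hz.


f_max = f_s/2 = 17442.4/2 = 8721.2000

8721.2000 Hz


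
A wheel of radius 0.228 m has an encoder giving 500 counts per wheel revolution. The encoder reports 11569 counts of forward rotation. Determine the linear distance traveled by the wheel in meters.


revs = 11569/500 = 23.138000
d = revs * 2*pi*r = 23.138000 * 2*pi*0.228 = 33.1467

33.1467 m


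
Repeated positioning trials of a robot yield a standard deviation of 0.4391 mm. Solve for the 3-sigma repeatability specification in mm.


repeatability = 3*sigma = 3*0.4391 = 1.3173

1.3173 mm


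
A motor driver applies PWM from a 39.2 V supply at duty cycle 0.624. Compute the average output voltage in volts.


V_avg = V_supply * D = 39.2*0.624 = 24.4608

24.4608 V


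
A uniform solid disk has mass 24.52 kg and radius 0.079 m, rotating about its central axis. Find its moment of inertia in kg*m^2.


I = (1/2)*m*R^2 = 0.5*24.52*0.079^2 = 0.0765

0.0765 kg*m^2


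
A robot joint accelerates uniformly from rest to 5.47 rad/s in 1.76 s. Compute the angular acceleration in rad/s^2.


alpha = delta_omega / t = 5.47 / 1.76 = 3.1080

3.1080 rad/s^2


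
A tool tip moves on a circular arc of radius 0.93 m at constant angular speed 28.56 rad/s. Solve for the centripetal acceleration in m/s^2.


a_c = omega^2 * r = 28.56^2 * 0.93 = 758.5764

758.5764 m/s^2


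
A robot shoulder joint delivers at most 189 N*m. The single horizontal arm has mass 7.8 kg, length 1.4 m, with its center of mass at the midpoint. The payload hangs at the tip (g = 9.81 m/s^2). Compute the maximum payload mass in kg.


tau_arm = m_arm*g*(L/2) = 7.8*9.81*1.4/2 = 53.5626 N*m
tau_payload = tau_max - tau_arm = 189 - 53.5626 = 135.4374
m_payload = tau_payload / (g*L) = 135.4374 / (9.81*1.4) = 9.8615

9.8615 kg


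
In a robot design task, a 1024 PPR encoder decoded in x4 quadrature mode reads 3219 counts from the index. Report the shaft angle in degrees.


angle = counts * 360 / (PPR*4) = 3219 * 360 / 4096 = 282.9199

282.9199 degrees


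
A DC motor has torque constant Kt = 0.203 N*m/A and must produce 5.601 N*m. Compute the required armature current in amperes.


I = tau / Kt = 5.601/0.203 = 27.5911

27.5911 A


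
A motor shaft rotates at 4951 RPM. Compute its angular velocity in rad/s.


omega = 4951 * 2*pi/60 = 518.4675

518.4675 rad/s


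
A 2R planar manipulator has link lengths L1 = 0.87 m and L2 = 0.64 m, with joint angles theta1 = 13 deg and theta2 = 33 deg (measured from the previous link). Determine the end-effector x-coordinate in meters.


x = L1*cos(th1) + L2*cos(th1+th2) = 0.87*cos(13 deg) + 0.64*cos(46 deg) = 1.2923

1.2923 m


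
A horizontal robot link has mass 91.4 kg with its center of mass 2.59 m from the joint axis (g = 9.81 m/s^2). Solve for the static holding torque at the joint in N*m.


tau = m*g*L = 91.4 * 9.81 * 2.59 = 2322.2821

2322.2821 N*m


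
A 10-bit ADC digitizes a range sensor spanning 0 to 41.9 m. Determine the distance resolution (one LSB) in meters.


res = range / 2^n = 41.9/2^10 = 41.9/1024 = 0.0409

0.0409 m


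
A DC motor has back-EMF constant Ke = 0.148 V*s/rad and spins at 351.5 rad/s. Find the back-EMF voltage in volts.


V_emf = Ke * omega = 0.148*351.5 = 52.0220

52.0220 V


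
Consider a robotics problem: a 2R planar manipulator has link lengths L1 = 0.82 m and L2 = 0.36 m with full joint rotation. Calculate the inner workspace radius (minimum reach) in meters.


r_min = |L1 - L2| = |0.82 - 0.36| = 0.4600

0.4600 m


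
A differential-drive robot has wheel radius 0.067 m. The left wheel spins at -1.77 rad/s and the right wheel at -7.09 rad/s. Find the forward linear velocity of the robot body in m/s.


v = r*(wR + wL)/2 = 0.067*(-7.09 + -1.77)/2 = -0.2968

-0.2968 m/s


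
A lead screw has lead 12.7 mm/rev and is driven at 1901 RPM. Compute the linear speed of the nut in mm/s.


v = lead * (RPM/60) = 12.7*1901/60 = 402.3783

402.3783 mm/s


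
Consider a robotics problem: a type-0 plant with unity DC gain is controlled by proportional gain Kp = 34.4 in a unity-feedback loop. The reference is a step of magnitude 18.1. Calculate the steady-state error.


e_ss = R/(1 + Kp) = 18.1/(1 + 34.4) = 18.1/35.4000 = 0.5113

0.5113


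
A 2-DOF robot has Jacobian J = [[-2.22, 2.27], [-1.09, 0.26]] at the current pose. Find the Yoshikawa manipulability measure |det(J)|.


det(J) = -2.22*0.26 - (2.27)*(-1.09) = 1.8971
|det(J)| = 1.8971

1.8971


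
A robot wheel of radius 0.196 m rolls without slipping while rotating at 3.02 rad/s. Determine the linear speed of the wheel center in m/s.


v = omega * r = 3.02 * 0.196 = 0.5919

0.5919 m/s


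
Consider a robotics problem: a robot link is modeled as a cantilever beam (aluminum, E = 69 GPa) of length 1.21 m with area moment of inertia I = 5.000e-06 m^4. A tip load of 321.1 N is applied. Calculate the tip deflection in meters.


delta = F*L^3/(3*E*I) = 321.1*1.21^3/(3*6.900e+10*5.000e-06)
      = 568.8482371/1035000 = 5.4961e-04

5.4961e-04 m


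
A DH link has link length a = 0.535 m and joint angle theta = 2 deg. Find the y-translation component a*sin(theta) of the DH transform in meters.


a*sin(theta) = 0.535*sin(2 deg) = 0.0187

0.0187 m


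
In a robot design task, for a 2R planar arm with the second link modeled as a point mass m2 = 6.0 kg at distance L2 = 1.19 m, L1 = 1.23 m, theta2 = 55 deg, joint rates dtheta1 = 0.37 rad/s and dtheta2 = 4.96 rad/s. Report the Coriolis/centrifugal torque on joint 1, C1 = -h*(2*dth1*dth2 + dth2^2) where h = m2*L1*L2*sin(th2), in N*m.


h = m2*L1*L2*sin(th2) = 6.0*1.23*1.19*sin(55 deg) = 7.193957
C1 = -h*(2*0.37*4.96 + 4.96^2) = -7.193957*28.2720 = -203.3876

-203.3876 N*m


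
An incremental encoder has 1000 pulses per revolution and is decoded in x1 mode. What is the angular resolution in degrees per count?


resolution = 360 / (PPR * 1) = 360 / 1000 = 0.3600

0.3600 degrees


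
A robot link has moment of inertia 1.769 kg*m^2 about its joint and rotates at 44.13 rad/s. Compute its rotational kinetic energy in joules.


KE = (1/2)*I*omega^2 = 0.5*1.769*44.13^2 = 1722.5256

1722.5256 J


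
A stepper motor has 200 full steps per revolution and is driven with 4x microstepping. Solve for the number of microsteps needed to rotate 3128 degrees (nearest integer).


step_size = 360/(200*4) = 360/800 = 0.450000 deg
n = 3128/(360/800) = 3128*800/360 = 6951.1111 -> 6951

6951 steps


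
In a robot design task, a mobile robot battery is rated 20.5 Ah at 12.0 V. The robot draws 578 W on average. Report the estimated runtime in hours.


E = 20.5*12.0 = 246.0000 Wh
t = E/P = 246.0000/578 = 0.4256

0.4256 hours


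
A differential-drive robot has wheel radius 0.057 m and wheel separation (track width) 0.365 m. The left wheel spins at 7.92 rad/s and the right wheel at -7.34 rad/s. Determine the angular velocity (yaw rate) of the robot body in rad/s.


omega = r*(wR - wL)/L = 0.057*(-7.34 - (7.92))/0.365 = -2.3831

-2.3831 rad/s


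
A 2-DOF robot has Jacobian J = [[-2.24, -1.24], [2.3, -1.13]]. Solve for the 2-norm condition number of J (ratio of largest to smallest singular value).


JJ^T eigenvalues: trace(JJ^T) = 13.1221, det(JJ^T) = det(J)^2 = 28.97884224
s_max^2 = (13.1221 + sqrt(56.27413945))/2 = 10.31185456
s_min^2 = (13.1221 - sqrt(56.27413945))/2 = 2.81024544
kappa = s_max/s_min = sqrt(10.31185456/2.81024544) = 1.9156

1.9156


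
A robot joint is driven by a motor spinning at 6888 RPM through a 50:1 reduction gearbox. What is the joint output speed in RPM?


omega_joint = omega_motor / N = 6888 / 50 = 137.7600

137.7600 RPM


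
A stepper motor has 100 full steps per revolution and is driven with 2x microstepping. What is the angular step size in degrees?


step = 360/(100*2) = 360/200 = 1.8000

1.8000 degrees


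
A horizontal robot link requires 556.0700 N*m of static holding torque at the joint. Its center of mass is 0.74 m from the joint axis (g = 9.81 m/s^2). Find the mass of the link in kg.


m = tau / (g*L) = 556.0700 / (9.81 * 0.74) = 76.6000

76.6000 kg


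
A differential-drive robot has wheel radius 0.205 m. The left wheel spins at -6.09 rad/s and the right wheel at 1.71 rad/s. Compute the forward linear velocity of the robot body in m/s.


v = r*(wR + wL)/2 = 0.205*(1.71 + -6.09)/2 = -0.4489

-0.4489 m/s


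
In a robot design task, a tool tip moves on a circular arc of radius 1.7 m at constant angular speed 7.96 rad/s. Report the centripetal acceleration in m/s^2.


a_c = omega^2 * r = 7.96^2 * 1.7 = 107.7147

107.7147 m/s^2


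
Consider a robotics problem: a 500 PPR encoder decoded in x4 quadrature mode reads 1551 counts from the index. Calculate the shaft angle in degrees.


angle = counts * 360 / (PPR*4) = 1551 * 360 / 2000 = 279.1800

279.1800 degrees


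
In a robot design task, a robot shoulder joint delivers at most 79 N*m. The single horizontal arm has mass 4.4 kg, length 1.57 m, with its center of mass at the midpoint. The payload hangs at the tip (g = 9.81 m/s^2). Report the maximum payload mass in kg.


tau_arm = m_arm*g*(L/2) = 4.4*9.81*1.57/2 = 33.8837 N*m
tau_payload = tau_max - tau_arm = 79 - 33.8837 = 45.1163
m_payload = tau_payload / (g*L) = 45.1163 / (9.81*1.57) = 2.9293

2.9293 kg


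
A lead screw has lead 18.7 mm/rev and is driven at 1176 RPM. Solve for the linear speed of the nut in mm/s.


v = lead * (RPM/60) = 18.7*1176/60 = 366.5200

366.5200 mm/s


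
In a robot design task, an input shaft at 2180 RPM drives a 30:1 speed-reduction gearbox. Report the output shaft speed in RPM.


omega_out = omega_in / N = 2180 / 30 = 72.6667

72.6667 RPM


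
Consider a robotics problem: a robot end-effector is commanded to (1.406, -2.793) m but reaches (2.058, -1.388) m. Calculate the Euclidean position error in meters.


dx = 2.058 - (1.406) = 0.6520, dy = -1.388 - (-2.793) = 1.4050
err = sqrt(0.425104 + 1.974025) = 1.5489

1.5489 m


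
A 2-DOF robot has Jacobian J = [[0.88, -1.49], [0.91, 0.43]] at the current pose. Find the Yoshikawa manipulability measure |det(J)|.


det(J) = 0.88*0.43 - (-1.49)*(0.91) = 1.7343
|det(J)| = 1.7343

1.7343


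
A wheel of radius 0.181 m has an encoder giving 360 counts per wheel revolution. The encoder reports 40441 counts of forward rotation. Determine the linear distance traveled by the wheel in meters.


revs = 40441/360 = 112.336111
d = revs * 2*pi*r = 112.336111 * 2*pi*0.181 = 127.7550

127.7550 m


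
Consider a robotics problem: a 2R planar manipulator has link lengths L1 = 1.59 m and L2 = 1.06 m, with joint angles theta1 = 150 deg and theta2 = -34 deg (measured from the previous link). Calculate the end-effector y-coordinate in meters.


y = L1*sin(th1) + L2*sin(th1+th2) = 1.59*sin(150 deg) + 1.06*sin(116 deg) = 1.7477

1.7477 m


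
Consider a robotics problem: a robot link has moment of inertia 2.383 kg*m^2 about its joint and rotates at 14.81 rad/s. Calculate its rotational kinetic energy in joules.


KE = (1/2)*I*omega^2 = 0.5*2.383*14.81^2 = 261.3390

261.3390 J


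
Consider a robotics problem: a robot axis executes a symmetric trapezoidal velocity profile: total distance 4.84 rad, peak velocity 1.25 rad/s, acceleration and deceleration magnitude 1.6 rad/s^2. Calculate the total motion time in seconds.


t_acc = v/a = 1.25/1.6 = 0.781250 s
d_acc = v^2/(2a) = 0.488281 rad (each ramp)
d_cruise = 4.84 - 2*0.488281 = 3.863438 rad
t_cruise = 3.863438/1.25 = 3.090750 s
t_total = 2*0.781250 + 3.090750 = 4.6532

4.6532 s


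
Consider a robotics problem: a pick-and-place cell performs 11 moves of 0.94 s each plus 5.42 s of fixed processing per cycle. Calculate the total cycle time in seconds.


T = 11*0.94 + 5.42 = 15.7600

15.7600 s


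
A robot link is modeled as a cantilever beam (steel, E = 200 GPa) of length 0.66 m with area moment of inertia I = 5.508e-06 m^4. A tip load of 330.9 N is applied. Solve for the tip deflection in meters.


delta = F*L^3/(3*E*I) = 330.9*0.66^3/(3*2.000e+11*5.508e-06)
      = 95.1324264/3304800 = 2.8786e-05

2.8786e-05 m


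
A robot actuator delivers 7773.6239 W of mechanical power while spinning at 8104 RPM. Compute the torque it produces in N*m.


omega = 8104 * 2*pi/60 = 848.648895 rad/s
tau = P / omega = 7773.6239 / 848.648895 = 9.1600

9.1600 N*m


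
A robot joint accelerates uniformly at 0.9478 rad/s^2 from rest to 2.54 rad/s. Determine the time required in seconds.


t = delta_omega / alpha = 2.54 / 0.9478 = 2.6799

2.6799 s


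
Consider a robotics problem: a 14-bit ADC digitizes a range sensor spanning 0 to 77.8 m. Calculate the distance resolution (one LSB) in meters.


res = range / 2^n = 77.8/2^14 = 77.8/16384 = 0.0047

0.0047 m


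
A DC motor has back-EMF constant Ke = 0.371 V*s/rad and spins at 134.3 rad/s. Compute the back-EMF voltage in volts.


V_emf = Ke * omega = 0.371*134.3 = 49.8253

49.8253 V


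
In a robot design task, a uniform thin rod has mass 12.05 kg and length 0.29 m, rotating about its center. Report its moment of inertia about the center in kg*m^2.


I = (1/12)*m*L^2 = (1/12)*12.05*0.29^2 = 0.0845

0.0845 kg*m^2


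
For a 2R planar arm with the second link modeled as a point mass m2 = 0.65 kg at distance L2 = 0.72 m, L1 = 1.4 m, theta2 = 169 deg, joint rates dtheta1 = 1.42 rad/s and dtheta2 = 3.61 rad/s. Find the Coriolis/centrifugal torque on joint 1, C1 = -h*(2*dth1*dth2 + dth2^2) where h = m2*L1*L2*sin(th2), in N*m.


h = m2*L1*L2*sin(th2) = 0.65*1.4*0.72*sin(169 deg) = 0.125018
C1 = -h*(2*1.42*3.61 + 3.61^2) = -0.125018*23.2845 = -2.9110

-2.9110 N*m


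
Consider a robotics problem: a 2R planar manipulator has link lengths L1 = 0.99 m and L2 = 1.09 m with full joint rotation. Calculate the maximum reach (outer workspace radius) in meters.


r_max = L1 + L2 = 0.99 + 1.09 = 2.0800

2.0800 m


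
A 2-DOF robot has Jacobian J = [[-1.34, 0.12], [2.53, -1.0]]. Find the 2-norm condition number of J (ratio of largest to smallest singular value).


JJ^T eigenvalues: trace(JJ^T) = 9.2109, det(JJ^T) = det(J)^2 = 1.07412496
s_max^2 = (9.2109 + sqrt(80.54417897))/2 = 9.09277044
s_min^2 = (9.2109 - sqrt(80.54417897))/2 = 0.11812956
kappa = s_max/s_min = sqrt(9.09277044/0.11812956) = 8.7734

8.7734


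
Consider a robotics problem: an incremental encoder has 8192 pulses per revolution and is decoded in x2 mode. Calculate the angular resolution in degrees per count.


resolution = 360 / (PPR * 2) = 360 / 16384 = 0.0220

0.0220 degrees


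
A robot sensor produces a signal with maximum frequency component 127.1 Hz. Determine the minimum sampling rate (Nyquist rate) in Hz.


f_s,min = 2*f_max = 2*127.1 = 254.2000

254.2000 Hz


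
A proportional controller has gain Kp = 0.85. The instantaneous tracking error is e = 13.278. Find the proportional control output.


u_P = Kp * e = 0.85 * 13.278 = 11.2863

11.2863


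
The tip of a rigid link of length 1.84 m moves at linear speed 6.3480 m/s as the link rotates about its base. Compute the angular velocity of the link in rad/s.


omega = v / L = 6.3480 / 1.84 = 3.4500

3.4500 rad/s


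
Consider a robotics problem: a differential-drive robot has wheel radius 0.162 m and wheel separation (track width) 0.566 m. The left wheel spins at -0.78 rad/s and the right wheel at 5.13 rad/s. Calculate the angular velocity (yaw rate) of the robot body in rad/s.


omega = r*(wR - wL)/L = 0.162*(5.13 - (-0.78))/0.566 = 1.6916

1.6916 rad/s


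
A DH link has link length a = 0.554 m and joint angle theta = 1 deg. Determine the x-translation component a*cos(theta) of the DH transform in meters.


a*cos(theta) = 0.554*cos(1 deg) = 0.5539

0.5539 m


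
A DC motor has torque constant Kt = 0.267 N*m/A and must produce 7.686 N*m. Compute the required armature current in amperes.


I = tau / Kt = 7.686/0.267 = 28.7865

28.7865 A


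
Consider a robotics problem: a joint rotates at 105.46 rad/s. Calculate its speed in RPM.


RPM = 105.46 * 60/(2*pi) = 1007.0688

1007.0688 RPM


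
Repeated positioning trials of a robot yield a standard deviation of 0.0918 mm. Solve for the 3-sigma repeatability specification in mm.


repeatability = 3*sigma = 3*0.0918 = 0.2754

0.2754 mm


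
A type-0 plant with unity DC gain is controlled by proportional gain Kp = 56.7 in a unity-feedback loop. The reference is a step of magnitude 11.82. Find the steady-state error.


e_ss = R/(1 + Kp) = 11.82/(1 + 56.7) = 11.82/57.7000 = 0.2049

0.2049


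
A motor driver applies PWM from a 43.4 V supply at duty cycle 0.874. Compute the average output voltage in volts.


V_avg = V_supply * D = 43.4*0.874 = 37.9316

37.9316 V


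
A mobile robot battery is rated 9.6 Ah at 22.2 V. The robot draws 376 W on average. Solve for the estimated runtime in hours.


E = 9.6*22.2 = 213.1200 Wh
t = E/P = 213.1200/376 = 0.5668

0.5668 hours


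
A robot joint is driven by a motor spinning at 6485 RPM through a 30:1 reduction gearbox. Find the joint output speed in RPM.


omega_joint = omega_motor / N = 6485 / 30 = 216.1667

216.1667 RPM


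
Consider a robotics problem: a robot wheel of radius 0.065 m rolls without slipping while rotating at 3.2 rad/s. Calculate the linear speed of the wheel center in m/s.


v = omega * r = 3.2 * 0.065 = 0.2080

0.2080 m/s


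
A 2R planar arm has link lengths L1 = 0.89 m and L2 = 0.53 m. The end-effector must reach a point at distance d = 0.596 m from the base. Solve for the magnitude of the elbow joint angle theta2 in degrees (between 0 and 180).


cos(th2) = (d^2 - L1^2 - L2^2)/(2*L1*L2) = (0.596^2 - 0.89^2 - 0.53^2)/(2*0.89*0.53) = -0.76084800
th2 = acos(-0.76084800) = 139.5390 deg

139.5390 degrees


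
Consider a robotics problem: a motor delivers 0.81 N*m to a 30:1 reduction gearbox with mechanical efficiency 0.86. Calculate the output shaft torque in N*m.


tau_out = tau_in * N * eta = 0.81 * 30 * 0.86 = 20.8980

20.8980 N*m


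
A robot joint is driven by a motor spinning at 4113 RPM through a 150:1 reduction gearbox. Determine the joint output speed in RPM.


omega_joint = omega_motor / N = 4113 / 150 = 27.4200

27.4200 RPM


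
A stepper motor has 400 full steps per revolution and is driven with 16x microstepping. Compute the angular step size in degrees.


step = 360/(400*16) = 360/6400 = 0.0563

0.0563 degrees


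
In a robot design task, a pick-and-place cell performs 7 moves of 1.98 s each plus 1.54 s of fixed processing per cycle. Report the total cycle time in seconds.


T = 7*1.98 + 1.54 = 15.4000

15.4000 s


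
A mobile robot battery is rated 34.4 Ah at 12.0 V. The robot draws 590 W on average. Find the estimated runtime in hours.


E = 34.4*12.0 = 412.8000 Wh
t = E/P = 412.8000/590 = 0.6997

0.6997 hours


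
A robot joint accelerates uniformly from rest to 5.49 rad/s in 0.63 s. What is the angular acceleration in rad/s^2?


alpha = delta_omega / t = 5.49 / 0.63 = 8.7143

8.7143 rad/s^2


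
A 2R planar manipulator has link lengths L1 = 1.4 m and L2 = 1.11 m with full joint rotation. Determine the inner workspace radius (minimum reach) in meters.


r_min = |L1 - L2| = |1.4 - 1.11| = 0.2900

0.2900 m


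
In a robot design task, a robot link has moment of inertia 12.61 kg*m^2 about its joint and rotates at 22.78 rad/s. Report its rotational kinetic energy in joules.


KE = (1/2)*I*omega^2 = 0.5*12.61*22.78^2 = 3271.8436

3271.8436 J


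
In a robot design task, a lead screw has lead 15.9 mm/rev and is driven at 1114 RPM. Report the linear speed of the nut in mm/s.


v = lead * (RPM/60) = 15.9*1114/60 = 295.2100

295.2100 mm/s


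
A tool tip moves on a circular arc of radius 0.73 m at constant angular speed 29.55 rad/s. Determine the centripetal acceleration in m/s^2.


a_c = omega^2 * r = 29.55^2 * 0.73 = 637.4378

637.4378 m/s^2


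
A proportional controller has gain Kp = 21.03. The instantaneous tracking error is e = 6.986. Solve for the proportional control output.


u_P = Kp * e = 21.03 * 6.986 = 146.9156

146.9156


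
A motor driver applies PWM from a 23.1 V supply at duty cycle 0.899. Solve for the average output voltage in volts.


V_avg = V_supply * D = 23.1*0.899 = 20.7669

20.7669 V


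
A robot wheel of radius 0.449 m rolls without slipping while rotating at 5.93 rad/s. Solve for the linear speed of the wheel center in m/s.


v = omega * r = 5.93 * 0.449 = 2.6626

2.6626 m/s


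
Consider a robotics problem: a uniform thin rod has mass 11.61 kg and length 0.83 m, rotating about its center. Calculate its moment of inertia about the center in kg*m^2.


I = (1/12)*m*L^2 = (1/12)*11.61*0.83^2 = 0.6665

0.6665 kg*m^2


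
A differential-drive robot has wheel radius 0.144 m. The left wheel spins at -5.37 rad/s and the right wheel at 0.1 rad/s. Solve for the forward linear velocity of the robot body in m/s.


v = r*(wR + wL)/2 = 0.144*(0.1 + -5.37)/2 = -0.3794

-0.3794 m/s


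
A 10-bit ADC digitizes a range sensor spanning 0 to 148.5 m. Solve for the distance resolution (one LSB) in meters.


res = range / 2^n = 148.5/2^10 = 148.5/1024 = 0.1450

0.1450 m


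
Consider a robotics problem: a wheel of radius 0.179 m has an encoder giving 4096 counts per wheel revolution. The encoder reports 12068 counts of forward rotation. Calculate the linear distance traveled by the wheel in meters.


revs = 12068/4096 = 2.946289
d = revs * 2*pi*r = 2.946289 * 2*pi*0.179 = 3.3137

3.3137 m


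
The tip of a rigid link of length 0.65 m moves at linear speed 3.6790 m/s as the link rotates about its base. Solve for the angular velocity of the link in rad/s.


omega = v / L = 3.6790 / 0.65 = 5.6600

5.6600 rad/s


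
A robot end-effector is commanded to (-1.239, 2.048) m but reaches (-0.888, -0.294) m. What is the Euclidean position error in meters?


dx = -0.888 - (-1.239) = 0.3510, dy = -0.294 - (2.048) = -2.3420
err = sqrt(0.123201 + 5.484964) = 2.3682

2.3682 m


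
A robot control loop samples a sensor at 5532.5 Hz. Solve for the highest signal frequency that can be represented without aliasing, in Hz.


f_max = f_s/2 = 5532.5/2 = 2766.2500

2766.2500 Hz


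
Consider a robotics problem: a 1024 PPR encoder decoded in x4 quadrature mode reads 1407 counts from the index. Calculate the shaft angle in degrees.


angle = counts * 360 / (PPR*4) = 1407 * 360 / 4096 = 123.6621

123.6621 degrees


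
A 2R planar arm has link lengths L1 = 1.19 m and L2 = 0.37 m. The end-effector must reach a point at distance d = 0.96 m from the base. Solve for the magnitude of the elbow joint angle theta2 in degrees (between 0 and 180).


cos(th2) = (d^2 - L1^2 - L2^2)/(2*L1*L2) = (0.96^2 - 1.19^2 - 0.37^2)/(2*1.19*0.37) = -0.71701113
th2 = acos(-0.71701113) = 135.8083 deg

135.8083 degrees


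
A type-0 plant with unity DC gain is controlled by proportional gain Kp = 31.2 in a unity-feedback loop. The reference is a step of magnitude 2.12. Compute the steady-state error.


e_ss = R/(1 + Kp) = 2.12/(1 + 31.2) = 2.12/32.2000 = 0.0658

0.0658


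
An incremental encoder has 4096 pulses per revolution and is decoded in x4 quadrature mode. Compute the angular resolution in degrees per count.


resolution = 360 / (PPR * 4) = 360 / 16384 = 0.0220

0.0220 degrees


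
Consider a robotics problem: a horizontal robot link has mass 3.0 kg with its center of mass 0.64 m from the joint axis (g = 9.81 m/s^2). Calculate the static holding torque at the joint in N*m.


tau = m*g*L = 3.0 * 9.81 * 0.64 = 18.8352

18.8352 N*m


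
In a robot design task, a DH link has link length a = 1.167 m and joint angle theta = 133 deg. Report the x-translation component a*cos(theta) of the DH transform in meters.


a*cos(theta) = 1.167*cos(133 deg) = -0.7959

-0.7959 m


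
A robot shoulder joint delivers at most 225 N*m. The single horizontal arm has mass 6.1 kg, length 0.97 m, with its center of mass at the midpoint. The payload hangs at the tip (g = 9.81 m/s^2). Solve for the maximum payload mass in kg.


tau_arm = m_arm*g*(L/2) = 6.1*9.81*0.97/2 = 29.0229 N*m
tau_payload = tau_max - tau_arm = 225 - 29.0229 = 195.9771
m_payload = tau_payload / (g*L) = 195.9771 / (9.81*0.97) = 20.5951

20.5951 kg


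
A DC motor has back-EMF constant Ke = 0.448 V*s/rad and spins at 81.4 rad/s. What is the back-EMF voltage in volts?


V_emf = Ke * omega = 0.448*81.4 = 36.4672

36.4672 V


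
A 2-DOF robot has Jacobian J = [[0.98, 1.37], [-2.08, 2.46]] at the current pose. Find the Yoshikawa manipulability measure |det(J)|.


det(J) = 0.98*2.46 - (1.37)*(-2.08) = 5.2604
|det(J)| = 5.2604

5.2604


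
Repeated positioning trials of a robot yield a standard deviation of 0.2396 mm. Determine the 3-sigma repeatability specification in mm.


repeatability = 3*sigma = 3*0.2396 = 0.7188

0.7188 mm


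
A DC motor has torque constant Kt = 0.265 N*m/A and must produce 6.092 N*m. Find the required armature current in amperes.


I = tau / Kt = 6.092/0.265 = 22.9887

22.9887 A


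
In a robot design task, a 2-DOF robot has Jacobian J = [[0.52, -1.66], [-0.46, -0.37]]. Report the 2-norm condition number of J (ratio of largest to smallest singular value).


JJ^T eigenvalues: trace(JJ^T) = 3.3745, det(JJ^T) = det(J)^2 = 0.91393600
s_max^2 = (3.3745 + sqrt(7.73150625))/2 = 3.07752931
s_min^2 = (3.3745 - sqrt(7.73150625))/2 = 0.29697069
kappa = s_max/s_min = sqrt(3.07752931/0.29697069) = 3.2192

3.2192


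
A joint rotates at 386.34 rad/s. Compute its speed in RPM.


RPM = 386.34 * 60/(2*pi) = 3689.2752

3689.2752 RPM


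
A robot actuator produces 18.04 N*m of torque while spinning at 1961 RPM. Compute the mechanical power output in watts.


omega = 1961 * 2*pi/60 = 205.355440 rad/s
P = tau * omega = 18.04 * 205.355440 = 3704.6121

3704.6121 W


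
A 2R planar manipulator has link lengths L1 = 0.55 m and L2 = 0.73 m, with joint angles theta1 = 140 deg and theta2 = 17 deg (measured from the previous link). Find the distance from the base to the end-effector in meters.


x = L1*cos(th1) + L2*cos(th1+th2) = -1.093293
y = L1*sin(th1) + L2*sin(th1+th2) = 0.638767
d = sqrt(x^2 + y^2) = sqrt(1.195290 + 0.408023) = 1.2662

1.2662 m


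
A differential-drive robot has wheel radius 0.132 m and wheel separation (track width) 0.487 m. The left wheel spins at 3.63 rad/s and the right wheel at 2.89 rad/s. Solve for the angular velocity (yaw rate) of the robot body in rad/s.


omega = r*(wR - wL)/L = 0.132*(2.89 - (3.63))/0.487 = -0.2006

-0.2006 rad/s


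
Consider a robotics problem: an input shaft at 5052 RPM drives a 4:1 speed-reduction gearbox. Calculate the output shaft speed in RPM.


omega_out = omega_in / N = 5052 / 4 = 1263.0000

1263.0000 RPM


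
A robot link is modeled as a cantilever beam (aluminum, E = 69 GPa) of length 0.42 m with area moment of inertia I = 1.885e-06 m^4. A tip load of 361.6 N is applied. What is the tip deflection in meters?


delta = F*L^3/(3*E*I) = 361.6*0.42^3/(3*6.900e+10*1.885e-06)
      = 26.7902208/390195 = 6.8659e-05

6.8659e-05 m


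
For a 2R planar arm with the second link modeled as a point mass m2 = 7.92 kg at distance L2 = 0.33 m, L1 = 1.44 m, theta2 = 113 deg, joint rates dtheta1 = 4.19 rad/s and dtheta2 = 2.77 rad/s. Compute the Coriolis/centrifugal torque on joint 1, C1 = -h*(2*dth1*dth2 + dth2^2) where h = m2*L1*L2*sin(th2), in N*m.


h = m2*L1*L2*sin(th2) = 7.92*1.44*0.33*sin(113 deg) = 3.464397
C1 = -h*(2*4.19*2.77 + 2.77^2) = -3.464397*30.8855 = -106.9996

-106.9996 N*m


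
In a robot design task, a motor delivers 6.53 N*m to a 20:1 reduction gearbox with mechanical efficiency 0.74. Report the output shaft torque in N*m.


tau_out = tau_in * N * eta = 6.53 * 20 * 0.74 = 96.6440

96.6440 N*m


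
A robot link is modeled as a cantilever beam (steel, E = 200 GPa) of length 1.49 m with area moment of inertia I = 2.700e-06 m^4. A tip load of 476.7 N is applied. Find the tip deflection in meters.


delta = F*L^3/(3*E*I) = 476.7*1.49^3/(3*2.000e+11*2.700e-06)
      = 1576.8992883/1620000 = 9.7339e-04

9.7339e-04 m


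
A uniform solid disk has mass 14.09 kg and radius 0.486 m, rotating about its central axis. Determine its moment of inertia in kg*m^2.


I = (1/2)*m*R^2 = 0.5*14.09*0.486^2 = 1.6640

1.6640 kg*m^2


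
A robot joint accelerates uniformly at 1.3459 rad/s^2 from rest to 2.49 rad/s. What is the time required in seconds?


t = delta_omega / alpha = 2.49 / 1.3459 = 1.8501

1.8501 s


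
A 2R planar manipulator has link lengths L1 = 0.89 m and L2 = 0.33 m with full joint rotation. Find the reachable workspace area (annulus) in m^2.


r_max = L1 + L2 = 1.2200, r_min = |L1 - L2| = 0.5600
A = pi*(r_max^2 - r_min^2) = pi*(1.4884 - 0.3136) = 3.6907

3.6907 m^2


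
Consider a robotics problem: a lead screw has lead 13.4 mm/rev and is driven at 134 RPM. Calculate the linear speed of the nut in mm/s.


v = lead * (RPM/60) = 13.4*134/60 = 29.9267

29.9267 mm/s


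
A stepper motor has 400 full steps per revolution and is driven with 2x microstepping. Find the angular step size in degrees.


step = 360/(400*2) = 360/800 = 0.4500

0.4500 degrees


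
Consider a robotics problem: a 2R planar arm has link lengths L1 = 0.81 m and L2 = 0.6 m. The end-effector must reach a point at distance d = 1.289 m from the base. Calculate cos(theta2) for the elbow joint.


cos(th2) = (d^2 - L1^2 - L2^2)/(2*L1*L2) = (1.289^2 - 0.81^2 - 0.6^2)/(2*0.81*0.6) = 0.6640

0.6640


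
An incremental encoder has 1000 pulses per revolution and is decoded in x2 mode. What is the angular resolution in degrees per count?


resolution = 360 / (PPR * 2) = 360 / 2000 = 0.1800

0.1800 degrees


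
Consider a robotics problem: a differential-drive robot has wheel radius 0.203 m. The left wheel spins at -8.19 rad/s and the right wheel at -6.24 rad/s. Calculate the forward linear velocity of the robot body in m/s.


v = r*(wR + wL)/2 = 0.203*(-6.24 + -8.19)/2 = -1.4646

-1.4646 m/s


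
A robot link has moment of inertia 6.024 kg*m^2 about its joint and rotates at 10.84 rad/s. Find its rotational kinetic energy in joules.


KE = (1/2)*I*omega^2 = 0.5*6.024*10.84^2 = 353.9269

353.9269 J


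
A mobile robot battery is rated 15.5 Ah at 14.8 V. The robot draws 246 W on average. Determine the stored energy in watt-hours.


E = capacity * V = 15.5*14.8 = 229.4000

229.4000 Wh


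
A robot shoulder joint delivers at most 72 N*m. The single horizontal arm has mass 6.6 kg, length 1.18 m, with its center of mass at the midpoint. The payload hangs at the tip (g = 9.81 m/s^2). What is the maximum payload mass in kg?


tau_arm = m_arm*g*(L/2) = 6.6*9.81*1.18/2 = 38.2001 N*m
tau_payload = tau_max - tau_arm = 72 - 38.2001 = 33.7999
m_payload = tau_payload / (g*L) = 33.7999 / (9.81*1.18) = 2.9199

2.9199 kg


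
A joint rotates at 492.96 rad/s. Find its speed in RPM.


RPM = 492.96 * 60/(2*pi) = 4707.4212

4707.4212 RPM


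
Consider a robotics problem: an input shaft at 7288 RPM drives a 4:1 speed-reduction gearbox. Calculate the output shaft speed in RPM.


omega_out = omega_in / N = 7288 / 4 = 1822.0000

1822.0000 RPM


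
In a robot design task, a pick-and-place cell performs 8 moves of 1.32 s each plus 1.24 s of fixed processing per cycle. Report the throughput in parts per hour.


T_cycle = 8*1.32 + 1.24 = 11.8000 s
rate = 3600/T = 305.0847

305.0847 parts/hour


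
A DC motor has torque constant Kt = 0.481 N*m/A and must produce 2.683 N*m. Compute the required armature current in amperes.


I = tau / Kt = 2.683/0.481 = 5.5780

5.5780 A


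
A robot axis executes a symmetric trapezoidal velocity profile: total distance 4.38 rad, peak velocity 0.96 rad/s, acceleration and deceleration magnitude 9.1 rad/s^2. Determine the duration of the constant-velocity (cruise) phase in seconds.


t_acc = v/a = 0.105495 s, d_acc = v^2/(2a) = 0.050637 rad each
d_cruise = 4.38 - 2*0.050637 = 4.278726 rad
t_cruise = d_cruise/v = 4.278726/0.96 = 4.4570

4.4570 s


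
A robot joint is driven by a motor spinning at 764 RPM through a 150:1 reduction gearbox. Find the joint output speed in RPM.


omega_joint = omega_motor / N = 764 / 150 = 5.0933

5.0933 RPM


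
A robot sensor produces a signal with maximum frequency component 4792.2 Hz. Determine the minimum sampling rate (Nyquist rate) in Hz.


f_s,min = 2*f_max = 2*4792.2 = 9584.4000

9584.4000 Hz


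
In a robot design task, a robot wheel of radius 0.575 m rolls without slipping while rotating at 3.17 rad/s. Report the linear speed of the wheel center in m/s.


v = omega * r = 3.17 * 0.575 = 1.8227

1.8227 m/s


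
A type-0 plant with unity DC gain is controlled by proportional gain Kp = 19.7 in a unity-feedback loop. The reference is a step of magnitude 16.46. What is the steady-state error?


e_ss = R/(1 + Kp) = 16.46/(1 + 19.7) = 16.46/20.7000 = 0.7952

0.7952


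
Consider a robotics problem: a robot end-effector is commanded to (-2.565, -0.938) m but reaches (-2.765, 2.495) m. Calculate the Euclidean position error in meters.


dx = -2.765 - (-2.565) = -0.2000, dy = 2.495 - (-0.938) = 3.4330
err = sqrt(0.040000 + 11.785489) = 3.4388

3.4388 m


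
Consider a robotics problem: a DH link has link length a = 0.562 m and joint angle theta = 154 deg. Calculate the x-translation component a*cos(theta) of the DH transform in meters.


a*cos(theta) = 0.562*cos(154 deg) = -0.5051

-0.5051 m


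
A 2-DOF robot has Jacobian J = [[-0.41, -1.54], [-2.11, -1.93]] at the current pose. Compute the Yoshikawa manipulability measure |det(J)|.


det(J) = -0.41*-1.93 - (-1.54)*(-2.11) = -2.4581
|det(J)| = 2.4581

2.4581


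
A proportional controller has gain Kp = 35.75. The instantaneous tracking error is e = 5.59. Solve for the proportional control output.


u_P = Kp * e = 35.75 * 5.59 = 199.8425

199.8425


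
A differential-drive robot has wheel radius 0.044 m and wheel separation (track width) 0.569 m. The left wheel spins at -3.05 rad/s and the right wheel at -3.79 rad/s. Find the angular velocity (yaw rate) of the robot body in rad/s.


omega = r*(wR - wL)/L = 0.044*(-3.79 - (-3.05))/0.569 = -0.0572

-0.0572 rad/s


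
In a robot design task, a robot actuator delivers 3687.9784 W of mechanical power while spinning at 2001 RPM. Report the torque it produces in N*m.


omega = 2001 * 2*pi/60 = 209.544230 rad/s
tau = P / omega = 3687.9784 / 209.544230 = 17.6000

17.6000 N*m


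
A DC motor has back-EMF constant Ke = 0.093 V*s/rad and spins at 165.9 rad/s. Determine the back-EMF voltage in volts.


V_emf = Ke * omega = 0.093*165.9 = 15.4287

15.4287 V


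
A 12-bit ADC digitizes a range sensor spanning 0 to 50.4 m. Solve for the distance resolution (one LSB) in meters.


res = range / 2^n = 50.4/2^12 = 50.4/4096 = 0.0123

0.0123 m


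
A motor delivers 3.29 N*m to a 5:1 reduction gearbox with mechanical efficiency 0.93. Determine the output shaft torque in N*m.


tau_out = tau_in * N * eta = 3.29 * 5 * 0.93 = 15.2985

15.2985 N*m


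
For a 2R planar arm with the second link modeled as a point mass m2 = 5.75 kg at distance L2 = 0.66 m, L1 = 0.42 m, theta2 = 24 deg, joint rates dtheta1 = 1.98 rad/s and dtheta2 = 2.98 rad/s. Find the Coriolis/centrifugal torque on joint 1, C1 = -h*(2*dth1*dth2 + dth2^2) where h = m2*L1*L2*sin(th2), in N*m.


h = m2*L1*L2*sin(th2) = 5.75*0.42*0.66*sin(24 deg) = 0.648298
C1 = -h*(2*1.98*2.98 + 2.98^2) = -0.648298*20.6812 = -13.4076

-13.4076 N*m


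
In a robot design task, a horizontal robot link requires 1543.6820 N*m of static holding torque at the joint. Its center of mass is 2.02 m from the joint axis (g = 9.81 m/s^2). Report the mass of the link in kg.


m = tau / (g*L) = 1543.6820 / (9.81 * 2.02) = 77.9000

77.9000 kg


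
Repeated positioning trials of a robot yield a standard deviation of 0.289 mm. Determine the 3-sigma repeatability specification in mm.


repeatability = 3*sigma = 3*0.289 = 0.8670

0.8670 mm


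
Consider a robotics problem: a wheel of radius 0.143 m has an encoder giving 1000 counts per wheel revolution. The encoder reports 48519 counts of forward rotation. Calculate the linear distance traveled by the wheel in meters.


revs = 48519/1000 = 48.519000
d = revs * 2*pi*r = 48.519000 * 2*pi*0.143 = 43.5941

43.5941 m


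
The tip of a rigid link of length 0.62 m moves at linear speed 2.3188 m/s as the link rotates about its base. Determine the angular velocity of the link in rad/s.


omega = v / L = 2.3188 / 0.62 = 3.7400

3.7400 rad/s


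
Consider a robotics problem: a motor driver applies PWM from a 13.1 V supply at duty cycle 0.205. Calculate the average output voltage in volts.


V_avg = V_supply * D = 13.1*0.205 = 2.6855

2.6855 V


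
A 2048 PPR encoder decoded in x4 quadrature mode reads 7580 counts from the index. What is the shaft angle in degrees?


angle = counts * 360 / (PPR*4) = 7580 * 360 / 8192 = 333.1055

333.1055 degrees


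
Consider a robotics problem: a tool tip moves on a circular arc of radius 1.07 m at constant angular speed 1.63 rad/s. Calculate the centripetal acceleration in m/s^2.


a_c = omega^2 * r = 1.63^2 * 1.07 = 2.8429

2.8429 m/s^2


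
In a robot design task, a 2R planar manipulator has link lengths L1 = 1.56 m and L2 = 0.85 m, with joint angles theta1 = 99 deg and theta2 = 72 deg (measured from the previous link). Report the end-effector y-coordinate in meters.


y = L1*sin(th1) + L2*sin(th1+th2) = 1.56*sin(99 deg) + 0.85*sin(171 deg) = 1.6738

1.6738 m


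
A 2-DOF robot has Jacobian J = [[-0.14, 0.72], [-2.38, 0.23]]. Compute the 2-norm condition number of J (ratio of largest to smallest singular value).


JJ^T eigenvalues: trace(JJ^T) = 6.2553, det(JJ^T) = det(J)^2 = 2.82710596
s_max^2 = (6.2553 + sqrt(27.82035425))/2 = 5.76490019
s_min^2 = (6.2553 - sqrt(27.82035425))/2 = 0.49039981
kappa = s_max/s_min = sqrt(5.76490019/0.49039981) = 3.4286

3.4286


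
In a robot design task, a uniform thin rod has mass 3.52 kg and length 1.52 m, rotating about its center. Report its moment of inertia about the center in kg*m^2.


I = (1/12)*m*L^2 = (1/12)*3.52*1.52^2 = 0.6777

0.6777 kg*m^2


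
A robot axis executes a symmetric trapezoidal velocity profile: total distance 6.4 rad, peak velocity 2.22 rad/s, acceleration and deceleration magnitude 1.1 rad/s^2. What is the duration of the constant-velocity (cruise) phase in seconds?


t_acc = v/a = 2.018182 s, d_acc = v^2/(2a) = 2.240182 rad each
d_cruise = 6.4 - 2*2.240182 = 1.919636 rad
t_cruise = d_cruise/v = 1.919636/2.22 = 0.8647

0.8647 s
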